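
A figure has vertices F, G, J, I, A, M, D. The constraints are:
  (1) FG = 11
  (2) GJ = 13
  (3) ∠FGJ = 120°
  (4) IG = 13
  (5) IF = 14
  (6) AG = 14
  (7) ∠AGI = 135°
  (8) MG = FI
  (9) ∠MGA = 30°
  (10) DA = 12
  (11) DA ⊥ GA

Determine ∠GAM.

From the given relations: MG = FI = 14.
Step 1: By the law of cosines on triangle AGM: AM² = 14² + 14² − 2·14·14·cos(30°) = 52.52, so AM ≈ 7.25.
Step 2: By the inverse law of cosines on triangle GAM: cos(∠GAM) = (14² + 7.25² − 14²) / (2·14·7.25) = 52.52/202.91 = 0.2588, so ∠GAM = 75°.

Therefore, the measure of angle ∠GAM = 75°.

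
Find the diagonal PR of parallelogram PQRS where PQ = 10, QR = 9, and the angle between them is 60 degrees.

Law of cosines: d^2 = 10^2 + 9^2 - 2(10)(9)cos(60°) = 91, so d = sqrt(91).

sqrt(91)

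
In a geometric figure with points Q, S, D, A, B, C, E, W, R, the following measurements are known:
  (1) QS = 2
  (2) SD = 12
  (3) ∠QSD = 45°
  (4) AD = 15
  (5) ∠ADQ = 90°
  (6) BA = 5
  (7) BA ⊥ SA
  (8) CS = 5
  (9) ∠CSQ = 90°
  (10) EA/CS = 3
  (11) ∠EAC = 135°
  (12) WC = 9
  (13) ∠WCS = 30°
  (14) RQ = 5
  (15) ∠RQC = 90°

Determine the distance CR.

Step 1: By the law of cosines on triangle CSQ: CQ² = 5² + 2² − 2·5·2·cos(90°) = 29, so CQ = √29.
Step 2: By the law of cosines on triangle CQR: CR² = √29² + 5² − 2·√29·5·cos(90°) = 54, so CR = 3·√6.

Therefore, the length of CR = 3·√6.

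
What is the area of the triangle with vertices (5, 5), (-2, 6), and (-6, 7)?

The Shoelace formula computes the area from vertex coordinates by summing cross products.
For vertices (5,5), (-2,6), (-6,7):
Signed sum = 5*6 - -2*5 + -2*7 - -6*6 + -6*5 - 5*7
= 40 + 22 + -65 = -3
Area = (1/2)|-3| = 3/2.

3/2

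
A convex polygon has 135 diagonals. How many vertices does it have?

Using d = n(n - 3)/2, we solve 135 = n(n - 3)/2.
So n(n - 3) = 270.
Testing n = 18: 18 * 15 = 270 = 270. Correct.
The polygon has 18 sides.

18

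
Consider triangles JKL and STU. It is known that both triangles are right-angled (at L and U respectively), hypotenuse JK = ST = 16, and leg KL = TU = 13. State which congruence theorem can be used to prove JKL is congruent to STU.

The given information matches HL: The hypotenuse and one leg of two right triangles are equal (Hypotenuse-Leg).

HL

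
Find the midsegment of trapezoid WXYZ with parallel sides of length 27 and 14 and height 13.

midsegment = (27 + 14) / 2 = 41 / 2 = 41/2

41/2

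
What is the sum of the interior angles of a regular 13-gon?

The sum of interior angles of an n-sided polygon is (n - 2) * 180.
For n = 13: (13 - 2) * 180 = 11 * 180 = 1980 degrees.

1980 degrees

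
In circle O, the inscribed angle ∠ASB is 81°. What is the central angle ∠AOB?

By the inscribed angle theorem, the central angle is twice the inscribed angle.
Central angle = 2 × 81° = 162°

162°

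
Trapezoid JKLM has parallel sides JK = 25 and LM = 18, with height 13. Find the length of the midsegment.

midsegment = (25 + 18) / 2 = 43 / 2 = 43/2

43/2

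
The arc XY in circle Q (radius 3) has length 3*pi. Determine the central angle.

The full circumference is 2πr = 6*pi.
The arc is 3*pi / 6*pi = 1/2 of the full circle.
So the central angle = 1/2 × 360° = 180°.

180°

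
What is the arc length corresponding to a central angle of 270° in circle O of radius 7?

The full circumference is 2πr = 2π(7) = 14*pi.
The arc spans 270° out of 360°, which is a fraction of 3/4.
Arc length = 14*pi × 3/4 = 21*pi/2.

21*pi/2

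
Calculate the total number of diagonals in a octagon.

Total line segments between 8 vertices = C(8,2) = 28.
Subtract the 8 sides: 28 - 8 = 20 diagonals.

20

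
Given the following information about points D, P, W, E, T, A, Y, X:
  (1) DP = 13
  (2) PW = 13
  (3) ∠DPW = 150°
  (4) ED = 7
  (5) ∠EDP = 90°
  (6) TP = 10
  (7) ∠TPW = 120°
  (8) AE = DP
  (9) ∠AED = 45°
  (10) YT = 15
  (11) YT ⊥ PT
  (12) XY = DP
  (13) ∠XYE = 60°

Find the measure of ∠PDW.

Step 1: By the law of cosines on triangle DPW: DW² = 13² + 13² − 2·13·13·cos(150°) = 630.72, so DW ≈ 25.11.
Step 2: By the inverse law of cosines on triangle PDW: cos(∠PDW) = (13² + 25.11² − 13²) / (2·13·25.11) = 630.72/652.97 = 0.9659, so ∠PDW = 15°.

Therefore, the measure of angle ∠PDW = 15°.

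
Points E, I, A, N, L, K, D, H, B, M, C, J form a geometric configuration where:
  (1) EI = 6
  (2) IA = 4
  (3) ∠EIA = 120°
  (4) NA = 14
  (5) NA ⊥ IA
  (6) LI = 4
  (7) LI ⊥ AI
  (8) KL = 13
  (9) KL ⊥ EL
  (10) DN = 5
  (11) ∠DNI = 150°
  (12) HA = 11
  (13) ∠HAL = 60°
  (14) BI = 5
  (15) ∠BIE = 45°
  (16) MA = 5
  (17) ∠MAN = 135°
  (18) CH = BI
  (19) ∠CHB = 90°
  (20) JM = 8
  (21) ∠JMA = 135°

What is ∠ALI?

Step 1: By the law of cosines on triangle LIA: LA² = 4² + 4² − 2·4·4·cos(90°) = 32, so LA = 4·√2.
Step 2: By the inverse law of cosines on triangle ALI: cos(∠ALI) = ((4·√2)² + 4² − 4²) / (2·4·√2·4) = 32/45.25 = 0.7071, so ∠ALI = 45°.

Therefore, the measure of angle ∠ALI = 45°.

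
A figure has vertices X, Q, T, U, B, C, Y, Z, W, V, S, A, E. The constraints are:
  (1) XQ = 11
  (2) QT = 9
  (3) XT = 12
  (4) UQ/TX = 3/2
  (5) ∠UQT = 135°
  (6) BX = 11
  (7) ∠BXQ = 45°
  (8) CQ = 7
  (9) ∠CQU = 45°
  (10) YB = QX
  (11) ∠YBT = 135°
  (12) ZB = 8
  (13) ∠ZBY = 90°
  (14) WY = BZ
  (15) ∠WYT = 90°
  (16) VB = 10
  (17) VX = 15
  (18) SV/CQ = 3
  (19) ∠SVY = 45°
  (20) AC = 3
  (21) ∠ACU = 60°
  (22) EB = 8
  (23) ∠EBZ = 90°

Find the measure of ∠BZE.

Step 1: By the law of cosines on triangle ZBE: ZE² = 8² + 8² − 2·8·8·cos(90°) = 128, so ZE = 8·√2.
Step 2: By the inverse law of cosines on triangle BZE: cos(∠BZE) = (8² + (8·√2)² − 8²) / (2·8·8·√2) = 128/181.02 = 0.7071, so ∠BZE = 45°.

Therefore, the measure of angle ∠BZE = 45°.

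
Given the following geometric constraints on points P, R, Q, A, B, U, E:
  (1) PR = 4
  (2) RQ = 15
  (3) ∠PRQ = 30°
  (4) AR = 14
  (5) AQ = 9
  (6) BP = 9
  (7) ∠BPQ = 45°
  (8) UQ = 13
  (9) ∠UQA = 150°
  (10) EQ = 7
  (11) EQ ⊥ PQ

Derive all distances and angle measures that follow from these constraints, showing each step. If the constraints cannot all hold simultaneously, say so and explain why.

The constraints are consistent.

Step 1: From PR = 4, RQ = 15, and ∠PRQ = 30°, by the law of cosines:
  PQ² = PR² + RQ² - 2·PR·RQ·cos(30°) = 16 + 225 - 103.9 = 137.1
  PQ ≈ 11.71

Step 2: From AQ = 9, QU = 13, and ∠AQU = 150°, by the law of cosines:
  AU² = AQ² + QU² - 2·AQ·QU·cos(150°) = 81 + 169 + 202.6 = 452.6
  AU ≈ 21.28

Step 3: From RA = 14, RQ = 15, AQ = 9, by the inverse law of cosines:
  cos(∠ARQ) = (RA² + RQ² - AQ²) / (2·RA·RQ)
  ∠ARQ = 35.95°

Step 4: From QA = 9, QR = 15, AR = 14, by the inverse law of cosines:
  cos(∠AQR) = (QA² + QR² - AR²) / (2·QA·QR)
  ∠AQR = 65.96°

Step 5: From AQ = 9, AR = 14, QR = 15, by the inverse law of cosines:
  cos(∠QAR) = (AQ² + AR² - QR²) / (2·AQ·AR)
  ∠QAR = 78.09°

Step 6: From PQ = 11.71, QE = 7, and ∠PQE = 90°, by the law of cosines:
  PE² = PQ² + QE² - 2·PQ·QE·cos(90°) = 137.1 + 49 - 0 = 186.1
  PE ≈ 13.64

Step 7: From QP = 11.71, PB = 9, and ∠QPB = 45°, by the law of cosines:
  QB² = QP² + PB² - 2·QP·PB·cos(45°) = 137.1 + 81 - 149 = 69.06
  QB ≈ 8.31

Step 8: From PQ = 11.71, PR = 4, QR = 15, by the inverse law of cosines:
  cos(∠QPR) = (PQ² + PR² - QR²) / (2·PQ·PR)
  ∠QPR = 140.16°

Step 9: From QP = 11.71, QR = 15, PR = 4, by the inverse law of cosines:
  cos(∠PQR) = (QP² + QR² - PR²) / (2·QP·QR)
  ∠PQR = 9.84°

Step 10: From AQ = 9, AU = 21.28, QU = 13, by the inverse law of cosines:
  cos(∠QAU) = (AQ² + AU² - QU²) / (2·AQ·AU)
  ∠QAU = 17.79°

Step 11: From UA = 21.28, UQ = 13, AQ = 9, by the inverse law of cosines:
  cos(∠AUQ) = (UA² + UQ² - AQ²) / (2·UA·UQ)
  ∠AUQ = 12.21°

Step 12: From PE = 13.64, PQ = 11.71, EQ = 7, by the inverse law of cosines:
  cos(∠EPQ) = (PE² + PQ² - EQ²) / (2·PE·PQ)
  ∠EPQ = 30.87°

Step 13: From QB = 8.31, QP = 11.71, BP = 9, by the inverse law of cosines:
  cos(∠BQP) = (QB² + QP² - BP²) / (2·QB·QP)
  ∠BQP = 49.98°

Step 14: From BP = 9, BQ = 8.31, PQ = 11.71, by the inverse law of cosines:
  cos(∠PBQ) = (BP² + BQ² - PQ²) / (2·BP·BQ)
  ∠PBQ = 85.02°

Step 15: From EP = 13.64, EQ = 7, PQ = 11.71, by the inverse law of cosines:
  cos(∠PEQ) = (EP² + EQ² - PQ²) / (2·EP·EQ)
  ∠PEQ = 59.13°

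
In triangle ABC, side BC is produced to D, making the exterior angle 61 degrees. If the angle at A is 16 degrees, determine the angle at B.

The exterior angle theorem states that an exterior angle equals the sum of the two non-adjacent interior angles.
So 61 = 16 + angle B, which gives angle B = 61 - 16 = 45 degrees.

45 degrees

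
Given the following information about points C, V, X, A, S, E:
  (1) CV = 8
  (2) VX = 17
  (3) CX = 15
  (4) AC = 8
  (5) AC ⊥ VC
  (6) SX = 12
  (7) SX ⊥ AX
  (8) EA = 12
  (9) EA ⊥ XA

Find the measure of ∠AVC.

Step 1: By the law of cosines on triangle VCA: VA² = 8² + 8² − 2·8·8·cos(90°) = 128, so VA = 8·√2.
Step 2: By the inverse law of cosines on triangle AVC: cos(∠AVC) = ((8·√2)² + 8² − 8²) / (2·8·√2·8) = 128/181.02 = 0.7071, so ∠AVC = 45°.

Therefore, the measure of angle ∠AVC = 45°.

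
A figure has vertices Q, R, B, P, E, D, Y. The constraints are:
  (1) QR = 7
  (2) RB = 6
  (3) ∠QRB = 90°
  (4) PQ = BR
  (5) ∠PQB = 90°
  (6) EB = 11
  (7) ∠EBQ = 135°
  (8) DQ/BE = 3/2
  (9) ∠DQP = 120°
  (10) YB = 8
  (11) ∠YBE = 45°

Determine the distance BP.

From the given relations: PQ = BR = 6.
Step 1: By the law of cosines on triangle BRQ: BQ² = 6² + 7² − 2·6·7·cos(90°) = 85, so BQ = √85.
Step 2: By the law of cosines on triangle BQP: BP² = √85² + 6² − 2·√85·6·cos(90°) = 121, so BP = 11.

Therefore, the length of BP = 11.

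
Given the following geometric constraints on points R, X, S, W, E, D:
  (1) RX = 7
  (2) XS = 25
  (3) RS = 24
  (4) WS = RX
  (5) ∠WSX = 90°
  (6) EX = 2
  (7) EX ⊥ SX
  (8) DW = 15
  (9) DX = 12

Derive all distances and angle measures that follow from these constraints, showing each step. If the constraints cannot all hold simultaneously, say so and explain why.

The constraints are consistent.

From the given relations:
  WS = RX = 7

Step 1: From XS = 25, SW = 7, and ∠XSW = 90°, by the law of cosines:
  XW² = XS² + SW² - 2·XS·SW·cos(90°) = 625 + 49 - 0 = 674
  XW ≈ 25.96

Step 2: From SX = 25, XE = 2, and ∠SXE = 90°, by the law of cosines:
  SE² = SX² + XE² - 2·SX·XE·cos(90°) = 625 + 4 - 0 = 629
  SE ≈ 25.08

Step 3: From RS = 24, RX = 7, SX = 25, by the inverse law of cosines:
  cos(∠SRX) = (RS² + RX² - SX²) / (2·RS·RX)
  ∠SRX = 90°

Step 4: From XR = 7, XS = 25, RS = 24, by the inverse law of cosines:
  cos(∠RXS) = (XR² + XS² - RS²) / (2·XR·XS)
  ∠RXS = 73.74°

Step 5: From SR = 24, SX = 25, RX = 7, by the inverse law of cosines:
  cos(∠RSX) = (SR² + SX² - RX²) / (2·SR·SX)
  ∠RSX = 16.26°

Step 6: From XD = 12, XW = 25.96, DW = 15, by the inverse law of cosines:
  cos(∠DXW) = (XD² + XW² - DW²) / (2·XD·XW)
  ∠DXW = 17.87°

Step 7: From XS = 25, XW = 25.96, SW = 7, by the inverse law of cosines:
  cos(∠SXW) = (XS² + XW² - SW²) / (2·XS·XW)
  ∠SXW = 15.64°

Step 8: From SE = 25.08, SX = 25, EX = 2, by the inverse law of cosines:
  cos(∠ESX) = (SE² + SX² - EX²) / (2·SE·SX)
  ∠ESX = 4.57°

Step 9: From WD = 15, WX = 25.96, DX = 12, by the inverse law of cosines:
  cos(∠DWX) = (WD² + WX² - DX²) / (2·WD·WX)
  ∠DWX = 14.21°

Step 10: From WS = 7, WX = 25.96, SX = 25, by the inverse law of cosines:
  cos(∠SWX) = (WS² + WX² - SX²) / (2·WS·WX)
  ∠SWX = 74.36°

Step 11: From ES = 25.08, EX = 2, SX = 25, by the inverse law of cosines:
  cos(∠SEX) = (ES² + EX² - SX²) / (2·ES·EX)
  ∠SEX = 85.43°

Step 12: From DW = 15, DX = 12, WX = 25.96, by the inverse law of cosines:
  cos(∠WDX) = (DW² + DX² - WX²) / (2·DW·DX)
  ∠WDX = 147.91°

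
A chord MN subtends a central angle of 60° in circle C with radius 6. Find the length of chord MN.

Chord length = 2r sin(θ/2)
= 2 × 6 × sin(60°/2)
= 2 × 6 × sin(30°)
= 6

6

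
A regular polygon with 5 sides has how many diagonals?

Total line segments between 5 vertices = C(5,2) = 10.
Subtract the 5 sides: 10 - 5 = 5 diagonals.

5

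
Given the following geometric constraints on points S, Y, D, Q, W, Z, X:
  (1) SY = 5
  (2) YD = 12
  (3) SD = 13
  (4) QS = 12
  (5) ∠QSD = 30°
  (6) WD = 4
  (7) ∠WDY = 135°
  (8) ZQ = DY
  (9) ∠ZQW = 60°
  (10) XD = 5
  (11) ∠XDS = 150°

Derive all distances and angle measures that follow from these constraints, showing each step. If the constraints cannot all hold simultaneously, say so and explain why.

The constraints are consistent.

From the given relations:
  ZQ = DY = 12

Step 1: From SD = 13, DX = 5, and ∠SDX = 150°, by the law of cosines:
  SX² = SD² + DX² - 2·SD·DX·cos(150°) = 169 + 25 + 112.6 = 306.6
  SX ≈ 17.51

Step 2: From YD = 12, DW = 4, and ∠YDW = 135°, by the law of cosines:
  YW² = YD² + DW² - 2·YD·DW·cos(135°) = 144 + 16 + 67.88 = 227.9
  YW ≈ 15.1

Step 3: From DS = 13, SQ = 12, and ∠DSQ = 30°, by the law of cosines:
  DQ² = DS² + SQ² - 2·DS·SQ·cos(30°) = 169 + 144 - 270.2 = 42.8
  DQ ≈ 6.54

Step 4: From SD = 13, SY = 5, DY = 12, by the inverse law of cosines:
  cos(∠DSY) = (SD² + SY² - DY²) / (2·SD·SY)
  ∠DSY = 67.38°

Step 5: From YD = 12, YS = 5, DS = 13, by the inverse law of cosines:
  cos(∠DYS) = (YD² + YS² - DS²) / (2·YD·YS)
  ∠DYS = 90°

Step 6: From DS = 13, DY = 12, SY = 5, by the inverse law of cosines:
  cos(∠SDY) = (DS² + DY² - SY²) / (2·DS·DY)
  ∠SDY = 22.62°

Step 7: From SD = 13, SX = 17.51, DX = 5, by the inverse law of cosines:
  cos(∠DSX) = (SD² + SX² - DX²) / (2·SD·SX)
  ∠DSX = 8.21°

Step 8: From YD = 12, YW = 15.1, DW = 4, by the inverse law of cosines:
  cos(∠DYW) = (YD² + YW² - DW²) / (2·YD·YW)
  ∠DYW = 10.8°

Step 9: From DQ = 6.54, DS = 13, QS = 12, by the inverse law of cosines:
  cos(∠QDS) = (DQ² + DS² - QS²) / (2·DQ·DS)
  ∠QDS = 66.51°

Step 10: From QD = 6.54, QS = 12, DS = 13, by the inverse law of cosines:
  cos(∠DQS) = (QD² + QS² - DS²) / (2·QD·QS)
  ∠DQS = 83.49°

Step 11: From WD = 4, WY = 15.1, DY = 12, by the inverse law of cosines:
  cos(∠DWY) = (WD² + WY² - DY²) / (2·WD·WY)
  ∠DWY = 34.2°

Step 12: From XD = 5, XS = 17.51, DS = 13, by the inverse law of cosines:
  cos(∠DXS) = (XD² + XS² - DS²) / (2·XD·XS)
  ∠DXS = 21.79°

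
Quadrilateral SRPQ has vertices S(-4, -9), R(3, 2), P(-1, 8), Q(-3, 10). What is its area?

Using the Shoelace formula for a quadrilateral (vertices in order):
Area = (1/2)|sum of (x_i * y_(i+1) - x_(i+1) * y_i)|
Terms: (-4*2 - 3*-9) = 19, (3*8 - -1*2) = 26, (-1*10 - -3*8) = 14, (-3*-9 - -4*10) = 67
Sum = 126
Area = (1/2)(126) = 63

63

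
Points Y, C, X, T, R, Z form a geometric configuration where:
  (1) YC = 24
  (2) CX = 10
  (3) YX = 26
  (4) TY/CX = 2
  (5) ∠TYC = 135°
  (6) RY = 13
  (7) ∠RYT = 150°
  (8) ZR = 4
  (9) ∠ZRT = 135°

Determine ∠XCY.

Step 1: By the inverse law of cosines on triangle XCY: cos(∠XCY) = (10² + 24² − 26²) / (2·10·24) = 0/480 = 0, so ∠XCY = 90°.

Therefore, the measure of angle ∠XCY = 90°.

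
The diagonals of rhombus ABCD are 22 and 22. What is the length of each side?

The diagonals of a rhombus bisect each other at right angles.
Half-diagonals: 22/2 = 11 and 22/2 = 11
side = sqrt(11^2 + 11^2)
side = sqrt(121 + 121)
side = sqrt(242) = 11*sqrt(2)

11*sqrt(2)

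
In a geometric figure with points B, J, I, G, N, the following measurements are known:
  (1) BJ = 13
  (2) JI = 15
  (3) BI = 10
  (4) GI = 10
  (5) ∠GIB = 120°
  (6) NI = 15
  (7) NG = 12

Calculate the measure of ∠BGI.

Step 1: By the law of cosines on triangle GIB: GB² = 10² + 10² − 2·10·10·cos(120°) = 300, so GB = 10·√3.
Step 2: By the inverse law of cosines on triangle BGI: cos(∠BGI) = ((10·√3)² + 10² − 10²) / (2·10·√3·10) = 300/346.41 = 0.866, so ∠BGI = 30°.

Therefore, the measure of angle ∠BGI = 30°.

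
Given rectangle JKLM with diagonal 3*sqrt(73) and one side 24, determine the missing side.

Using the Pythagorean theorem: d^2 = a^2 + b^2
b^2 = d^2 - a^2
b^2 = 657 - 576
b^2 = 81
b = sqrt(81) = 9

9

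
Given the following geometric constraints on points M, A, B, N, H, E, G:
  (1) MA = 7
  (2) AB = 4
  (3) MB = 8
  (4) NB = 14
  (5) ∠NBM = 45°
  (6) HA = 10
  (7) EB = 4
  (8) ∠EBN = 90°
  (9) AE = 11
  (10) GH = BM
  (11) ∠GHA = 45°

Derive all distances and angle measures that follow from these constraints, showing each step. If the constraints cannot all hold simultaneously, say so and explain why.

These constraints are not satisfiable: by the triangle inequality in triangle BAE, (2) AB = 4 and (7) EB = 4 force AE ≤ 4 + 4 = 8, but (9) says AE = 11. No planar figure meets all of them, so nothing further can be derived.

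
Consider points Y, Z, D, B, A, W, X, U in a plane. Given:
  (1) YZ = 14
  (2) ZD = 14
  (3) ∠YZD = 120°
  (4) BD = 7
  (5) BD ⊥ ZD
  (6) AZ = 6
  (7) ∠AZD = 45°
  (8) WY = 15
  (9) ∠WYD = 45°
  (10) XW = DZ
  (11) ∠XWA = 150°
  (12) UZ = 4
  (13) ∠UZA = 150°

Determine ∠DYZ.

Step 1: By the law of cosines on triangle YZD: YD² = 14² + 14² − 2·14·14·cos(120°) = 588, so YD = 14·√3.
Step 2: By the inverse law of cosines on triangle DYZ: cos(∠DYZ) = ((14·√3)² + 14² − 14²) / (2·14·√3·14) = 588/678.96 = 0.866, so ∠DYZ = 30°.

Therefore, the measure of angle ∠DYZ = 30°.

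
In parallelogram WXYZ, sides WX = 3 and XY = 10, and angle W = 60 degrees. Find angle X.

Consecutive angles are supplementary: angle X = 180 - 60 = 120 degrees.

120 degrees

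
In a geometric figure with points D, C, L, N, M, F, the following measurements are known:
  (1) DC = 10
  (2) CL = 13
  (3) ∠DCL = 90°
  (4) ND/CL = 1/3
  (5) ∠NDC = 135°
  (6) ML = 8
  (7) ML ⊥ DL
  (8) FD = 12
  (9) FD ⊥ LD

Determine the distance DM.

Step 1: By the law of cosines on triangle LCD: LD² = 13² + 10² − 2·13·10·cos(90°) = 269, so LD ≈ 16.4.
Step 2: By the law of cosines on triangle DLM: DM² = 16.4² + 8² − 2·16.4·8·cos(90°) = 333, so DM = 3·√37.

Therefore, the length of DM = 3·√37.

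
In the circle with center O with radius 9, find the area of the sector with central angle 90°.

Sector area = πr² × θ/360
= π × 9² × 1/4
= π × 81 × 1/4
= 81*pi/4

81*pi/4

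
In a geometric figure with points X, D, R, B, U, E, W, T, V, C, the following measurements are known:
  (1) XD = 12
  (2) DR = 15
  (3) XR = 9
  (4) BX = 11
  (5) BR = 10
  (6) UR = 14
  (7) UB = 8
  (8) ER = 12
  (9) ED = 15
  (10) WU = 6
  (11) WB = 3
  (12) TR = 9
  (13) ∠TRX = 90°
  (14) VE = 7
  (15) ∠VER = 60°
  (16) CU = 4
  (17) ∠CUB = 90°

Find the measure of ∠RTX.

Step 1: By the law of cosines on triangle TRX: TX² = 9² + 9² − 2·9·9·cos(90°) = 162, so TX = 9·√2.
Step 2: By the inverse law of cosines on triangle RTX: cos(∠RTX) = (9² + (9·√2)² − 9²) / (2·9·9·√2) = 162/229.1 = 0.7071, so ∠RTX = 45°.

Therefore, the measure of angle ∠RTX = 45°.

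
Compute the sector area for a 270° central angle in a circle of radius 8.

Sector area = π(8²)(3/4) = 48*pi

48*pi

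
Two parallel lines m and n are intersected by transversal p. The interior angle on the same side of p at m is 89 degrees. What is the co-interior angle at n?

Co-interior angles (same-side interior) formed by parallel lines and a transversal are supplementary (sum to 180 degrees).
The given angle is 89 degrees.
The co-interior angle = 180 - 89 = 91 degrees.

91 degrees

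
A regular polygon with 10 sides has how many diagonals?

The number of diagonals in an n-gon is n(n - 3)/2.
For n = 10: 10(10 - 3)/2 = 10 × 7 / 2 = 35.

35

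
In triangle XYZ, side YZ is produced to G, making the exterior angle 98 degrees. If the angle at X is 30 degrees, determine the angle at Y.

angle Y = 98 - 30 = 68 degrees (exterior angle theorem).

68 degrees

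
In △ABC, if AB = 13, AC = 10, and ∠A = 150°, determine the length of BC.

Law of cosines: BC^2 = 13^2 + 10^2 - 2(13)(10)cos(150°) = 130*sqrt(3) + 269, so BC = sqrt(130*sqrt(3) + 269).

sqrt(130*sqrt(3) + 269)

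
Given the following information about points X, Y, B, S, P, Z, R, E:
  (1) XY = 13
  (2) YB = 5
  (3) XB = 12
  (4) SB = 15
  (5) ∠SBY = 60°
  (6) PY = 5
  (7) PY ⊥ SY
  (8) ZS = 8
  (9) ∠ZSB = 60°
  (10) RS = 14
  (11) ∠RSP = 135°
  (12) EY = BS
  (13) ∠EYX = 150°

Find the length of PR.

Step 1: By the law of cosines on triangle SBY: SY² = 15² + 5² − 2·15·5·cos(60°) = 175, so SY = 5·√7.
Step 2: By the law of cosines on triangle SYP: SP² = (5·√7)² + 5² − 2·5·√7·5·cos(90°) = 200, so SP = 10·√2.
Step 3: By the law of cosines on triangle PSR: PR² = (10·√2)² + 14² − 2·10·√2·14·cos(135°) = 676, so PR = 26.

Therefore, the length of PR = 26.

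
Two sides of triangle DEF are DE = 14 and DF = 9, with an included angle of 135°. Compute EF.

By the law of cosines: EF^2 = DE^2 + DF^2 - 2*DE*DF*cos(D)
EF^2 = 14^2 + 9^2 - 2*14*9*cos(135°)
EF^2 = 196 + 81 - 252*(-sqrt(2)/2)
EF^2 = 126*sqrt(2) + 277
EF = sqrt(126*sqrt(2) + 277)

sqrt(126*sqrt(2) + 277)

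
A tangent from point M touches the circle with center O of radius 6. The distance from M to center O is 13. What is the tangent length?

The tangent, radius, and line from the external point to the center form a right triangle.
The right angle is where the tangent meets the radius.
By the Pythagorean theorem: tangent² + 6² = 13²
tangent² = 169 - 36 = 133
tangent = sqrt(133)

sqrt(133)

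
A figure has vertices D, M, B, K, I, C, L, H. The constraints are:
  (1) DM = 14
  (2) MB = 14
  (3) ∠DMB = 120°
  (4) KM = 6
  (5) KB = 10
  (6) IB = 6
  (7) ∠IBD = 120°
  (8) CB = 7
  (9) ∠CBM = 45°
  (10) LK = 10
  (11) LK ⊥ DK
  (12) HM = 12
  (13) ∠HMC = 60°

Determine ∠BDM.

Step 1: By the law of cosines on triangle DMB: DB² = 14² + 14² − 2·14·14·cos(120°) = 588, so DB = 14·√3.
Step 2: By the inverse law of cosines on triangle BDM: cos(∠BDM) = ((14·√3)² + 14² − 14²) / (2·14·√3·14) = 588/678.96 = 0.866, so ∠BDM = 30°.

Therefore, the measure of angle ∠BDM = 30°.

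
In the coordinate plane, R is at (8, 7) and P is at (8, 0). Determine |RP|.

d = sqrt((0)^2 + (-7)^2) = sqrt(49) = 7

7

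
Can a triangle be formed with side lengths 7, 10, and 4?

Sort the sides: 4, 7, 10.
It suffices to check that the sum of the two smallest exceeds the largest:
4 + 7 = 11 > 10. ✓
Yes, a valid triangle can be formed.

Yes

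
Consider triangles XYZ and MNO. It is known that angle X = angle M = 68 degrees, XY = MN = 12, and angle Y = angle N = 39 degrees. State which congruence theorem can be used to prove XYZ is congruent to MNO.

Consider the given information: angle X = angle M = 68 degrees, XY = MN = 12, and angle Y = angle N = 39 degrees
This is not SSS or SAS: SSS requires all three pairs of sides, but we don't have that. SAS requires two sides and the included angle between them.
The correct criterion is ASA. Two pairs of corresponding angles and the included side are equal (Angle-Side-Angle).

ASA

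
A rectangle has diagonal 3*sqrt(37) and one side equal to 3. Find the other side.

The diagonal of a rectangle forms a right triangle with the two sides.
Rearranging the Pythagorean theorem: missing side = sqrt(d^2 - known^2).
= sqrt(333 - 9) = sqrt(324) = 18.

18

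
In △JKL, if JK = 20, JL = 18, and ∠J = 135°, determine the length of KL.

Law of cosines: KL^2 = 20^2 + 18^2 - 2(20)(18)cos(135°) = 360*sqrt(2) + 724, so KL = 2*sqrt(90*sqrt(2) + 181).

2*sqrt(90*sqrt(2) + 181)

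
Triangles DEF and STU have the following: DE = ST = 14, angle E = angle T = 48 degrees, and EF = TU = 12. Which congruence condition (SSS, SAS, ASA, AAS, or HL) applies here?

Consider the given information: DE = ST = 14, angle E = angle T = 48 degrees, and EF = TU = 12
This is not ASA or HL: ASA requires two angles and the side between them. HL only applies to right triangles with matching hypotenuse and leg.
The correct criterion is SAS. Two pairs of corresponding sides and the included angle are equal (Side-Angle-Side).

SAS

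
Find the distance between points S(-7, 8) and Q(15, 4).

d = sqrt((22)^2 + (-4)^2) = sqrt(500) = 10*sqrt(5)

10*sqrt(5)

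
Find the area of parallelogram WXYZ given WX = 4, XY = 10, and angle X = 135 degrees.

The area of a parallelogram equals the product of two adjacent sides times the sine of the included angle.
This is because the height equals 10 * sin(135°) = 5*sqrt(2).
Area = 4 * 5*sqrt(2) = 20*sqrt(2)

20*sqrt(2)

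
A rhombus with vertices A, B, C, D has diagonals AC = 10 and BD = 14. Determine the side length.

Half-diagonals are 5 and 7. side = sqrt(5^2 + 7^2) = sqrt(74)

sqrt(74)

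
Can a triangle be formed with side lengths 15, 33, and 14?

Check the triangle inequality: 15 + 14 = 29 ≤ 33.
Since the sum of two sides does not exceed the third, no triangle can be formed.

No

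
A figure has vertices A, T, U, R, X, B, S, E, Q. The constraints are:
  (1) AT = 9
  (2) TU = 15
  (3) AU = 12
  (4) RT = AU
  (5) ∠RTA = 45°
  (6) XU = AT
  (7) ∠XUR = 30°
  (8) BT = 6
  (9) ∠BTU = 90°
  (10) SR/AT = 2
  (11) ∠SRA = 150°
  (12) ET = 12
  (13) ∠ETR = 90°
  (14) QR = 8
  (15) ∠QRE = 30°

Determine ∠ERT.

From the given relations: RT = AU = 12.
Step 1: By the law of cosines on triangle RTE: RE² = 12² + 12² − 2·12·12·cos(90°) = 288, so RE = 12·√2.
Step 2: By the inverse law of cosines on triangle ERT: cos(∠ERT) = ((12·√2)² + 12² − 12²) / (2·12·√2·12) = 288/407.29 = 0.7071, so ∠ERT = 45°.

Therefore, the measure of angle ∠ERT = 45°.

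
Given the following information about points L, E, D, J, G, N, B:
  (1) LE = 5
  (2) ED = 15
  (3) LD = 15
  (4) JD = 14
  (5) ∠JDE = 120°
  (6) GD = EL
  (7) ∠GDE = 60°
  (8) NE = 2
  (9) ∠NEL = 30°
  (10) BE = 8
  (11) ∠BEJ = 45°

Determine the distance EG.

From the given relations: GD = EL = 5.
Step 1: By the law of cosines on triangle EDG: EG² = 15² + 5² − 2·15·5·cos(60°) = 175, so EG = 5·√7.

Therefore, the length of EG = 5·√7.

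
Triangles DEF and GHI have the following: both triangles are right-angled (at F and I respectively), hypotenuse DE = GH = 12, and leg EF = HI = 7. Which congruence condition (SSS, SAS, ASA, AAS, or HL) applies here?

The given information provides:
both triangles are right-angled (at F and I respectively), hypotenuse DE = GH = 12, and leg EF = HI = 7
This matches the HL congruence theorem.
The hypotenuse and one leg of two right triangles are equal (Hypotenuse-Leg).

HL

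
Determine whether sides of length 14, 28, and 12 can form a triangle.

No.
The triangle inequality is violated: 14 + 12 = 26 ≤ 28.
These lengths cannot form a triangle.

No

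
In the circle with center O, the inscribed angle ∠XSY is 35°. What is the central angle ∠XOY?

The inscribed angle theorem states that a central angle is always twice any inscribed angle that subtends the same arc.
Since the inscribed angle is 35°, the central angle = 2 × 35° = 70°.

70°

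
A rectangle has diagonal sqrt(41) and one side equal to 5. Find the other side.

The diagonal of a rectangle forms a right triangle with the two sides.
Rearranging the Pythagorean theorem: missing side = sqrt(d^2 - known^2).
= sqrt(41 - 25) = sqrt(16) = 4.

4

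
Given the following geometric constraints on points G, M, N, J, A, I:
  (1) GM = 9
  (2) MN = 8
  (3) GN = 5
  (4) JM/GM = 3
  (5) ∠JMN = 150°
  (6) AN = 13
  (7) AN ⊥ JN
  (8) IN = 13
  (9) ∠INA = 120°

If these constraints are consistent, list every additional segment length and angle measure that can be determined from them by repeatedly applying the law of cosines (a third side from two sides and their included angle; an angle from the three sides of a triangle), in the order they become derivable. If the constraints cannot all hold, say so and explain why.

The constraints are consistent. Derivable facts, in order:
After 1 step:
- AI = 13·√3
- NJ ≈ 34.16
- ∠GMN = 33.56°
- ∠GNM = 84.26°
- ∠MGN = 62.18°
After 2 steps:
- JA ≈ 36.55
- ∠AIN = 30°
- ∠IAN = 30°
- ∠JNM = 23.28°
- ∠MJN = 6.72°
After 3 steps:
- ∠AJN = 20.83°
- ∠JAN = 69.17°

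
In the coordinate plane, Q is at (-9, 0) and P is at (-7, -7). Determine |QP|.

d = sqrt((2)^2 + (-7)^2) = sqrt(53)

sqrt(53)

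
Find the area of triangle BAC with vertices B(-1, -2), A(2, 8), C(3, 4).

Shoelace: Area = (1/2)|-1(8-4) + 2(4--2) + 3(-2-8)| = (1/2)(22) = 11

11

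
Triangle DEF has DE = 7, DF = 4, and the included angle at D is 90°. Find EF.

By the law of cosines: EF^2 = DE^2 + DF^2 - 2*DE*DF*cos(D)
EF^2 = 7^2 + 4^2 - 2*7*4*cos(90°)
EF^2 = 49 + 16 - 56*(0)
EF^2 = 65
EF = sqrt(65)

sqrt(65)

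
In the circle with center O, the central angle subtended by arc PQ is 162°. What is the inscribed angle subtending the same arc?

Inscribed angle = 162° / 2 = 81° (inscribed angle theorem).

81°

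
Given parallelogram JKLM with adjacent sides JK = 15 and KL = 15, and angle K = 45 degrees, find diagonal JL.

Using the law of cosines:
d^2 = 15^2 + 15^2 - 2(15)(15)cos(45 degrees)
d^2 = 225 + 225 - 450*sqrt(2)/2
d^2 = 450 - 225*sqrt(2)
d = 15*sqrt(2 - sqrt(2))

15*sqrt(2 - sqrt(2))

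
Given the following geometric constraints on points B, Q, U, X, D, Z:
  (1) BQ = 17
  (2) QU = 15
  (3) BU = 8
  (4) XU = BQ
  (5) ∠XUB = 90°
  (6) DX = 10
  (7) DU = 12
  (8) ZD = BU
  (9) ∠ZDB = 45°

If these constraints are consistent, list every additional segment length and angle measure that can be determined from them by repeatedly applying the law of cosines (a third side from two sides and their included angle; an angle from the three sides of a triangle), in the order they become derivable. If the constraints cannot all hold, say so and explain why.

The constraints are consistent. Derivable facts, in order:
After 1 step:
- BX ≈ 18.79
- ∠BQU = 28.07°
- ∠BUQ = 90°
- ∠DUX = 35.3°
- ∠DXU = 43.9°
- ∠QBU = 61.93°
- ∠UDX = 100.81°
After 2 steps:
- ∠BXU = 25.2°
- ∠UBX = 64.8°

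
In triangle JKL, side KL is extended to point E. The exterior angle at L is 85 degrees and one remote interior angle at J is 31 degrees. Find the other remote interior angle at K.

By the exterior angle theorem: exterior angle = sum of remote interior angles.
85 = 31 + angle K
angle K = 85 - 31 = 54 degrees

54 degrees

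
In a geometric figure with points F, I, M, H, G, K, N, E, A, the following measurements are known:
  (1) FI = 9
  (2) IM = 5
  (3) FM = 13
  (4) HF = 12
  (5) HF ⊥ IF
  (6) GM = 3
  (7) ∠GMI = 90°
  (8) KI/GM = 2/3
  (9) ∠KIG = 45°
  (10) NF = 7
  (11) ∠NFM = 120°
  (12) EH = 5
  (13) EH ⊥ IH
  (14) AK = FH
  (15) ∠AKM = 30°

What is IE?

Step 1: By the law of cosines on triangle HFI: HI² = 12² + 9² − 2·12·9·cos(90°) = 225, so HI = 15.
Step 2: By the law of cosines on triangle IHE: IE² = 15² + 5² − 2·15·5·cos(90°) = 250, so IE = 5·√10.

Therefore, the length of IE = 5·√10.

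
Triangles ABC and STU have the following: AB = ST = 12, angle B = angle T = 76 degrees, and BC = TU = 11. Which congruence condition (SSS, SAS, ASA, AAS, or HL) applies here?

Consider the given information: AB = ST = 12, angle B = angle T = 76 degrees, and BC = TU = 11
This is not SSS or HL: SSS requires all three pairs of sides, but we don't have that. HL only applies to right triangles with matching hypotenuse and leg.
The correct criterion is SAS. Two pairs of corresponding sides and the included angle are equal (Side-Angle-Side).

SAS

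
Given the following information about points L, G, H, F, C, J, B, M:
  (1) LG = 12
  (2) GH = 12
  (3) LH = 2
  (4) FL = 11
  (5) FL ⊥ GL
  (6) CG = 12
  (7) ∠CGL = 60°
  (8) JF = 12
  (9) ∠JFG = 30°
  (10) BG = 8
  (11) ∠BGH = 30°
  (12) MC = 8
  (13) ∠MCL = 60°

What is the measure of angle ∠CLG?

Step 1: By the law of cosines on triangle LGC: LC² = 12² + 12² − 2·12·12·cos(60°) = 144, so LC = 12.
Step 2: By the inverse law of cosines on triangle CLG: cos(∠CLG) = (12² + 12² − 12²) / (2·12·12) = 144/288 = 0.5, so ∠CLG = 60°.

Therefore, the measure of angle ∠CLG = 60°.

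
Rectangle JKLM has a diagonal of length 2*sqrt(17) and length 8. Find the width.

The diagonal of a rectangle forms a right triangle with the two sides.
Rearranging the Pythagorean theorem: missing side = sqrt(d^2 - known^2).
= sqrt(68 - 64) = sqrt(4) = 2.

2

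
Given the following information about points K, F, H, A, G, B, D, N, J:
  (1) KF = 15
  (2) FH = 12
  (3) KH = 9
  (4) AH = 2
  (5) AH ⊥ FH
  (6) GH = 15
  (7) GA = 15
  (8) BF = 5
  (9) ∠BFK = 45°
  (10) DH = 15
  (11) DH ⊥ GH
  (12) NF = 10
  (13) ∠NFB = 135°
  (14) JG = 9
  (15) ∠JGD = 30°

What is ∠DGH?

Step 1: By the law of cosines on triangle GHD: GD² = 15² + 15² − 2·15·15·cos(90°) = 450, so GD = 15·√2.
Step 2: By the inverse law of cosines on triangle DGH: cos(∠DGH) = ((15·√2)² + 15² − 15²) / (2·15·√2·15) = 450/636.4 = 0.7071, so ∠DGH = 45°.

Therefore, the measure of angle ∠DGH = 45°.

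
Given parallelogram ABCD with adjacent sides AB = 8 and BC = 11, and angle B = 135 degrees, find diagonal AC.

Using the law of cosines:
d^2 = 8^2 + 11^2 - 2(8)(11)cos(135 degrees)
d^2 = 64 + 121 - 176*-sqrt(2)/2
d^2 = 88*sqrt(2) + 185
d = sqrt(88*sqrt(2) + 185)

sqrt(88*sqrt(2) + 185)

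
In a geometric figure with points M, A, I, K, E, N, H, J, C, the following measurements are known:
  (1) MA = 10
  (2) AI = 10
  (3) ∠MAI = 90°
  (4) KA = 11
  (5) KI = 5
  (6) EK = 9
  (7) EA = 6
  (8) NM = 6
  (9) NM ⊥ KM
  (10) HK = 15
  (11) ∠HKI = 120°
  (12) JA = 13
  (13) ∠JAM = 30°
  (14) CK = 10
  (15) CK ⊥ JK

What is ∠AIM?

Step 1: By the law of cosines on triangle IAM: IM² = 10² + 10² − 2·10·10·cos(90°) = 200, so IM = 10·√2.
Step 2: By the inverse law of cosines on triangle AIM: cos(∠AIM) = (10² + (10·√2)² − 10²) / (2·10·10·√2) = 200/282.84 = 0.7071, so ∠AIM = 45°.

Therefore, the measure of angle ∠AIM = 45°.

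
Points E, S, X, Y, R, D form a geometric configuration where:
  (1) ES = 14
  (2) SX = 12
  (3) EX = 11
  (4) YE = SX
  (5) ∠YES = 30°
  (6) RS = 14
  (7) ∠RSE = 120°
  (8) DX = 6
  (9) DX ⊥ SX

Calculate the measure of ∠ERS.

Step 1: By the law of cosines on triangle RSE: RE² = 14² + 14² − 2·14·14·cos(120°) = 588, so RE = 14·√3.
Step 2: By the inverse law of cosines on triangle ERS: cos(∠ERS) = ((14·√3)² + 14² − 14²) / (2·14·√3·14) = 588/678.96 = 0.866, so ∠ERS = 30°.

Therefore, the measure of angle ∠ERS = 30°.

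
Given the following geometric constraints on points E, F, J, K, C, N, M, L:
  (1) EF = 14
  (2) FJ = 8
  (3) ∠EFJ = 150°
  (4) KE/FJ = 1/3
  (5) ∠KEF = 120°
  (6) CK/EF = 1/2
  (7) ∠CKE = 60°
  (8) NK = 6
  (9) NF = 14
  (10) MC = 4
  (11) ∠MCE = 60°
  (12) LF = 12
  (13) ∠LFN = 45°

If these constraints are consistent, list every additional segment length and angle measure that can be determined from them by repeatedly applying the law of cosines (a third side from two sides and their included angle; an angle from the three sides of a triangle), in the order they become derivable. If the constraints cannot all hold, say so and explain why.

The constraints are consistent. Derivable facts, in order:
After 1 step:
- EC ≈ 6.12
- EJ ≈ 21.31
- FK ≈ 15.51
- NL ≈ 10.12
After 2 steps:
- EM ≈ 5.38
- ∠CEK = 97.83°
- ∠ECK = 22.17°
- ∠EFK = 8.57°
- ∠EJF = 19.18°
- ∠EKF = 51.43°
- ∠FEJ = 10.82°
- ∠FKN = 64.38°
- ∠FLN = 78.02°
- ∠FNK = 92.88°
- ∠FNL = 56.98°
- ∠KFN = 22.73°
After 3 steps:
- ∠CEM = 40.06°
- ∠CME = 79.94°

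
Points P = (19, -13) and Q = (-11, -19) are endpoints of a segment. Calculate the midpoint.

M = ((x₁ + x₂)/2, (y₁ + y₂)/2)
= ((19 + -11)/2, (-13 + -19)/2)
= (8/2, -32/2) = (4, -16)

(4, -16)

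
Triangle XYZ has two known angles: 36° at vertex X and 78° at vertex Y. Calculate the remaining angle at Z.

Let angle Z = x. Then 36 + 78 + x = 180.
x = 180 - 114 = 66 degrees.

66 degrees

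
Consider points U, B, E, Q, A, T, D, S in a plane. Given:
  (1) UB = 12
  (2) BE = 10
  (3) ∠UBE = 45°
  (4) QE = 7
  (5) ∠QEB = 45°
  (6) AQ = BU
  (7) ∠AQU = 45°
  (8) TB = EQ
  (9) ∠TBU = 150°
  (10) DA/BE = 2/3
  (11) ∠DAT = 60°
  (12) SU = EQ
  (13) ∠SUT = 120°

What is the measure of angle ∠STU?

From the given relations: TB = EQ = 7; SU = EQ = 7.
Step 1: By the law of cosines on triangle UBT: UT² = 12² + 7² − 2·12·7·cos(150°) = 338.49, so UT ≈ 18.4.
Step 2: By the law of cosines on triangle TUS: TS² = 18.4² + 7² − 2·18.4·7·cos(120°) = 516.28, so TS ≈ 22.72.
Step 3: By the inverse law of cosines on triangle STU: cos(∠STU) = (22.72² + 18.4² − 7²) / (2·22.72·18.4) = 805.77/836.08 = 0.9638, so ∠STU = 15.47°.

Therefore, the measure of angle ∠STU = 15.47°.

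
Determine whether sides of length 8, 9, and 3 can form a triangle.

Check all three triangle inequalities:
8 + 9 = 17 > 3 ✓
8 + 3 = 11 > 9 ✓
9 + 3 = 12 > 8 ✓
All conditions hold, so these sides form a valid triangle.

Yes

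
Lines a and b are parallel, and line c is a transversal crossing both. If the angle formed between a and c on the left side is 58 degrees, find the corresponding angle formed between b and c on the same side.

Corresponding angles are equal: 58 degrees.

58 degrees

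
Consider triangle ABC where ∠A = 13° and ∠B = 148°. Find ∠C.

The interior angles sum to 180°: angle C = 180 - 13 - 148 = 19°.
The triangle is obtuse (angles 13°, 148°, 19°).

19 degrees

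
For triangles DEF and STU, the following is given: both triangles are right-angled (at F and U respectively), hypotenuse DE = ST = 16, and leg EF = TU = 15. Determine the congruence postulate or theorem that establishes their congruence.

The given information provides:
both triangles are right-angled (at F and U respectively), hypotenuse DE = ST = 16, and leg EF = TU = 15
This matches the HL congruence theorem.
The hypotenuse and one leg of two right triangles are equal (Hypotenuse-Leg).

HL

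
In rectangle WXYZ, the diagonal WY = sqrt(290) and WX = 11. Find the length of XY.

The diagonal of a rectangle forms a right triangle with the two sides.
Rearranging the Pythagorean theorem: missing side = sqrt(d^2 - known^2).
= sqrt(290 - 121) = sqrt(169) = 13.

13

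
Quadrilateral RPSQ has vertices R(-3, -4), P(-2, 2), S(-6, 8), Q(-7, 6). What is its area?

The Shoelace formula works by pairing each vertex with the next (cycling back to the first).
For each pair, compute x_i*y_(i+1) - x_(i+1)*y_i:
  (-3*2 - -2*-4) = -14
  (-2*8 - -6*2) = -4
  (-6*6 - -7*8) = 20
  (-7*-4 - -3*6) = 46
Taking half the absolute value of the total: Area = (1/2)(48) = 24.

24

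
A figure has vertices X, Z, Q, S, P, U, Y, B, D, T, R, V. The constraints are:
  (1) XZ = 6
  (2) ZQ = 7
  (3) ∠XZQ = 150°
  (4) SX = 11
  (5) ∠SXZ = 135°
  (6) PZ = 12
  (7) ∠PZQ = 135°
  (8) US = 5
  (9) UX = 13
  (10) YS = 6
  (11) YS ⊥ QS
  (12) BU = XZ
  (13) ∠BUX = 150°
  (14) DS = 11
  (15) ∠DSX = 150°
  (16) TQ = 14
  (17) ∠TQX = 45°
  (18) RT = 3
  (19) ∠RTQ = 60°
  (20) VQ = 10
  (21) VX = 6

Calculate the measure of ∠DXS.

Step 1: By the law of cosines on triangle XSD: XD² = 11² + 11² − 2·11·11·cos(150°) = 451.58, so XD ≈ 21.25.
Step 2: By the inverse law of cosines on triangle DXS: cos(∠DXS) = (21.25² + 11² − 11²) / (2·21.25·11) = 451.58/467.51 = 0.9659, so ∠DXS = 15°.

Therefore, the measure of angle ∠DXS = 15°.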